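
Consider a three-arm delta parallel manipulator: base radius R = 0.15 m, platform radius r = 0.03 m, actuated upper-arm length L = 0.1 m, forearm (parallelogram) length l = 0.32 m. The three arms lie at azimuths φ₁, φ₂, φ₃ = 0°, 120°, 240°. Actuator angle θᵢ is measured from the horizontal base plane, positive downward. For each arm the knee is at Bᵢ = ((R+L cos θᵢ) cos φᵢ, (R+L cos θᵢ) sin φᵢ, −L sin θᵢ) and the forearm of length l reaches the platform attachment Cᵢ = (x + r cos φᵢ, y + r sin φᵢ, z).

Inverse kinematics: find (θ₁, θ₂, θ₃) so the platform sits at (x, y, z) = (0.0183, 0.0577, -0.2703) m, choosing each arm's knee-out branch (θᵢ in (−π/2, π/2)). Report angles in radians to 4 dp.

arm 1 (φ=0.0°): x'=0.0183, y'=0.0577
  A cos θ + B sin θ = C:  0.1017·cos θ + -0.2703·sin θ = 0.0283
  θ1 = atan2(B,A) + arccos(C/0.2888) = 0.2616
arm 2 (φ=120.0°): x'=0.0408, y'=-0.0447
  e−x'=0.0792;  (l²−L²−(e−x')²−y'²−z²)/2L = 0.0554
  √(A²+B²)=0.2817;  θ2 = -1.2858+1.3730 ≈ 0.0872
rotate P by −φ3: (-0.0591, -0.0130, -0.2703)
  A cos θ + B sin θ = C:  0.1791·cos θ + -0.2703·sin θ = -0.0646
  √(A²+B²)=0.3243;  θ3 = -0.9856+1.7713 ≈ 0.7857

θ₁ = 0.2616, θ₂ = 0.0872, θ₃ = 0.7857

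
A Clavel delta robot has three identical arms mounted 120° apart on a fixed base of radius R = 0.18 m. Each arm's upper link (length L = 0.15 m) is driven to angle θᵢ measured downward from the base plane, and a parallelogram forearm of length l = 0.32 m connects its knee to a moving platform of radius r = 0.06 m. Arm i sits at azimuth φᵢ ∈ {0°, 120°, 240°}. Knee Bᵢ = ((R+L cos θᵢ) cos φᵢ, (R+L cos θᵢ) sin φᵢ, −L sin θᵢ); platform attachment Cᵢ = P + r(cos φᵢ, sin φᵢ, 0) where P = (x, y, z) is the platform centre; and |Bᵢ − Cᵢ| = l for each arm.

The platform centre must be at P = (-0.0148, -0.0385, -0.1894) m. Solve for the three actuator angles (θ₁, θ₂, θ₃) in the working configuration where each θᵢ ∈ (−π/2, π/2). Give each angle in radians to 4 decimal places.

φ1=0.0° → target in arm frame (-0.0148, -0.0385)
  A cos θ + B sin θ = C:  0.1348·cos θ + -0.1894·sin θ = 0.0812
  θ1 = atan2(B,A) + arccos(C/0.2325) = 0.2615
rotate P by −φ2: (-0.0259, 0.0321, -0.1894)
  e−x'=0.1459;  (l²−L²−(e−x')²−y'²−z²)/2L = 0.0723
  γ=atan2(-0.1894,0.1459)=-0.9143;  ψ=arccos(0.3025)=1.2635;  θ2=γ+ψ≈0.3492
arm 3 (φ=240.0°): x'=0.0407, y'=0.0064
  A=0.0793, B=-0.1894, C=(l²−L²−A²−y'²−z²)/(2L)=0.1257
  γ=atan2(-0.1894,0.0793)=-1.1745;  ψ=arccos(0.6121)=0.9120;  θ3=γ+ψ≈-0.2624

θ₁ = 0.2615, θ₂ = 0.3492, θ₃ = -0.2624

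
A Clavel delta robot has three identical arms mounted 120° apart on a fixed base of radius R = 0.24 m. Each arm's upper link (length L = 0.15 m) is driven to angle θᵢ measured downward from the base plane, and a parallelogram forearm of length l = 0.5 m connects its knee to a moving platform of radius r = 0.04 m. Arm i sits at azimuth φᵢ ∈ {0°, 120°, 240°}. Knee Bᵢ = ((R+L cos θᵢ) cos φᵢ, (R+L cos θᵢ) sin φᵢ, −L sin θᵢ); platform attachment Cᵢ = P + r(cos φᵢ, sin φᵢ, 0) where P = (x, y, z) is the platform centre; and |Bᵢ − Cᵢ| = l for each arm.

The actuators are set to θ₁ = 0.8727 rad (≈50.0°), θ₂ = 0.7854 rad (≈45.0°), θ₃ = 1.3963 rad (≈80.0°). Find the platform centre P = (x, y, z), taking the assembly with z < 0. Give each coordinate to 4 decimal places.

φ1=0.0°: virtual centre (0.2964, 0.0000, -0.1149), radius l
arm 2 at φ=120.0°: (R−r)+L cos θ2 = 0.3061;  S2 = (-0.1530, 0.2651, -0.1061)
S3 = (0.2260·cos240.0°, 0.2260·sin240.0°, -0.1477) = (-0.1130, -0.1958, -0.1477)
eliminate P² terms by subtracting sphere 1 from 2 and 3
[-0.8989 0.5301 0.0177]·P = 0.0039;  [-0.8189 -0.3915 -0.0656]·P = -0.0281
det = 0.7860;  x = 0.0171+-0.0354z,  y = 0.0362+-0.0935z
into |P−S₁|² = l²: 1.0100z² + 0.2429z + -0.1574 = 0;  Δ = 0.6951;  z = -0.5330 or 0.2925 → z<0 root = -0.5330
x = 0.0360, y = 0.0860

(0.0360, 0.0860, -0.5330)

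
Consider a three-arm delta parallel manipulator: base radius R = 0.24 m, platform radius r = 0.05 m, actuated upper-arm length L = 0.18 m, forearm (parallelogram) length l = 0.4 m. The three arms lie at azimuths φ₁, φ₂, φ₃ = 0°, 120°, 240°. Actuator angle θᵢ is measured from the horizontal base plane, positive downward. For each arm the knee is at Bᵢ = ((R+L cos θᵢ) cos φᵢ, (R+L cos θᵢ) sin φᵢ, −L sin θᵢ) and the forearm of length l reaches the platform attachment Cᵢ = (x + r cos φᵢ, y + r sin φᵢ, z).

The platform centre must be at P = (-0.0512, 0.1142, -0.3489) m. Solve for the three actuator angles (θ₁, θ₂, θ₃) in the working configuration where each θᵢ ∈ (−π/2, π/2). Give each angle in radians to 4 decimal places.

φ1=0.0° → target in arm frame (-0.0512, 0.1142)
  A cos θ + B sin θ = C:  0.2412·cos θ + -0.3489·sin θ = -0.1815
  θ1 = atan2(B,A) + arccos(C/0.4242) = 1.0471
rotate P by −φ2: (0.1245, -0.0128, -0.3489)
  A cos θ + B sin θ = C:  0.0655·cos θ + -0.3489·sin θ = 0.0039
  γ=atan2(-0.3489,0.0655)=-1.3852;  ψ=arccos(0.0111)=1.5597;  θ2=γ+ψ≈0.1745
rotate P by −φ3: (-0.0733, -0.1014, -0.3489)
  A cos θ + B sin θ = C:  0.2633·cos θ + -0.3489·sin θ = -0.2049
  γ=atan2(-0.3489,0.2633)=-0.9243;  ψ=arccos(-0.4687)=2.0586;  θ3=γ+ψ≈1.1343

θ₁ = 1.0471, θ₂ = 0.1745, θ₃ = 1.1343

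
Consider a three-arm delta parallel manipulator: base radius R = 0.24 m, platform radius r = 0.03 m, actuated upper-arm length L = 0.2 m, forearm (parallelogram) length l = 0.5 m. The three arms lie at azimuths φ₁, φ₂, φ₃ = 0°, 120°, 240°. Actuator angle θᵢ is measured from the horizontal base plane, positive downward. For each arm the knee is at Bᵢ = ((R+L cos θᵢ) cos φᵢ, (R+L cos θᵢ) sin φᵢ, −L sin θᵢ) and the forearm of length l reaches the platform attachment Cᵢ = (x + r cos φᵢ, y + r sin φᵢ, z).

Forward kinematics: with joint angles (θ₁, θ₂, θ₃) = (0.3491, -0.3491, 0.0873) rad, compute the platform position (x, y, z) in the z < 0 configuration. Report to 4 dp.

(-0.0480, 0.0329, -0.2922)

arm 1 at φ=0.0°: ρ1 = 0.3979;  centre 1 = (0.3979, 0.0000, -0.0684)
φ2=120.0°: virtual centre (-0.1990, 0.3446, 0.0684), radius l
centre 3 = (0.4092·cos240.0°, 0.4092·sin240.0°, -0.0174) = (-0.2046, -0.3544, -0.0174)
|centre ₂|²−|centre ₁|² = 0.0000;  |centre ₃|²−|centre ₁|² = 0.0047
[-1.1938 0.6892 0.2736]·P = 0.0000;  [-1.2051 -0.7088 0.1019]·P = 0.0047
det = 1.6768;  x = -0.0020+0.1576z,  y = -0.0034+-0.1241z
quadratic in z: (1.0402)z²+(0.0116)z+(-0.0854)=0, √Δ=0.5962 → z ∈ {-0.2922, 0.2810}; z = -0.2922 (taking z<0)
x = -0.0480, y = 0.0329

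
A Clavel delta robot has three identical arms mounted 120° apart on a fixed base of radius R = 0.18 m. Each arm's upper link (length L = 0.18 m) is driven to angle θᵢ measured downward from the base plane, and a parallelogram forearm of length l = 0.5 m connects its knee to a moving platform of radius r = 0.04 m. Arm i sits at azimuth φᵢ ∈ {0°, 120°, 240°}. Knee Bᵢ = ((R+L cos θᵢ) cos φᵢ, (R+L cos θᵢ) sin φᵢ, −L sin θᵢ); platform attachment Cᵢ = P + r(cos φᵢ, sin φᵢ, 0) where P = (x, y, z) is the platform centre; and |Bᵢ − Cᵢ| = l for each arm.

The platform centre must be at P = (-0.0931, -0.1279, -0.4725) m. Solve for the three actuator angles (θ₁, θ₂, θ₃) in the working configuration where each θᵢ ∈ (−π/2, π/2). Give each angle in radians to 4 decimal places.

θ₁ = 0.8726, θ₂ = 0.7852, θ₃ = 0.0000

φ1=0.0° → target in arm frame (-0.0931, -0.1279)
  A cos θ + B sin θ = C:  0.2331·cos θ + -0.4725·sin θ = -0.2121
  γ=atan2(-0.4725,0.2331)=-1.1125;  ψ=arccos(-0.4025)=1.9851;  θ1=γ+ψ≈0.8726
φ2=120.0° → target in arm frame (-0.0642, 0.1446)
  A=0.2042, B=-0.4725, C=(l²−L²−A²−y'²−z²)/(2L)=-0.1896
  √(A²+B²)=0.5147;  θ2 = -1.1628+1.9481 ≈ 0.7852
rotate P by −φ3: (0.1573, -0.0167, -0.4725)
  A=-0.0173, B=-0.4725, C=(l²−L²−A²−y'²−z²)/(2L)=-0.0173
  γ=atan2(-0.4725,-0.0173)=-1.6074;  ψ=arccos(-0.0366)=1.6074;  θ3=γ+ψ≈0.0000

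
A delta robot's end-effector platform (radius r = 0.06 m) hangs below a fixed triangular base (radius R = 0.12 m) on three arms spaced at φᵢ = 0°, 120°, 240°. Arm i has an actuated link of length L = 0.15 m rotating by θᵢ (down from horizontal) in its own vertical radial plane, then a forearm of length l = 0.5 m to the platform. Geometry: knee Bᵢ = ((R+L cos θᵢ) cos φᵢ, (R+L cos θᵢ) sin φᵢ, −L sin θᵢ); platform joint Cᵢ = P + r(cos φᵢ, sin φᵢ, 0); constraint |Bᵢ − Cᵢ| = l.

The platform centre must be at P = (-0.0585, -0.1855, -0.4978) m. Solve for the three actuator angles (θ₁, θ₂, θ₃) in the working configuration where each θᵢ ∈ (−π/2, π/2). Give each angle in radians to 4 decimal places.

φ1=0.0° → target in arm frame (-0.0585, -0.1855)
  e−x'=0.1185;  (l²−L²−(e−x')²−y'²−z²)/2L = -0.2292
  √(A²+B²)=0.5117;  θ1 = -1.3371+2.0352 ≈ 0.6981
arm 2 (φ=120.0°): x'=-0.1314, y'=0.1434
  A cos θ + B sin θ = C:  0.1914·cos θ + -0.4978·sin θ = -0.2584
  θ2 = atan2(B,A) + arccos(C/0.5333) = 0.8728
rotate P by −φ3: (0.1899, 0.0421, -0.4978)
  A cos θ + B sin θ = C:  -0.1299·cos θ + -0.4978·sin θ = -0.1298
  √(A²+B²)=0.5145;  θ3 = -1.8260+1.8259 ≈ -0.0001

θ₁ = 0.6981, θ₂ = 0.8728, θ₃ = -0.0001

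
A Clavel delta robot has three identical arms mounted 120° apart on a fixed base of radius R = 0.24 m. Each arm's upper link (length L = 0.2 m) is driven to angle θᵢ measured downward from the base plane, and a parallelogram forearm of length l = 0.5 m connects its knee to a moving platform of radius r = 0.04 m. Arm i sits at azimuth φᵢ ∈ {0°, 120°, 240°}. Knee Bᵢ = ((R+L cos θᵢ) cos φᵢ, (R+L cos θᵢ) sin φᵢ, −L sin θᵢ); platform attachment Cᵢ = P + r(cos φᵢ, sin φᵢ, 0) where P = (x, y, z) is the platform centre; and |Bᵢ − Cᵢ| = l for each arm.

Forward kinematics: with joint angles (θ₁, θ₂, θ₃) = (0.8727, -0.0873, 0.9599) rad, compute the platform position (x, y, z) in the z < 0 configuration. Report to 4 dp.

φ1=0.0°: virtual centre (0.3286, 0.0000, -0.1532), radius l
φ2=120.0°: virtual centre (-0.1996, 0.3458, 0.0174), radius l
centre 3 = (0.3147·cos240.0°, 0.3147·sin240.0°, -0.1638) = (-0.1574, -0.2726, -0.1638)
subtract pairs → two planes through P
plane₁₂: -1.0563x+0.6915y+0.3413z = 0.0283
Cramer: x(z) = -0.0093+0.1373z;  y(z) = 0.0267-0.2838z
sphere 1 gives Az²+Bz+C=0 with A=1.0994, B=0.1985, C=-0.1117;  B²−4AC=0.5305;  roots -0.4215, 0.2410;  negative root z = -0.4215
x = -0.0672, y = 0.1463

(-0.0672, 0.1463, -0.4215)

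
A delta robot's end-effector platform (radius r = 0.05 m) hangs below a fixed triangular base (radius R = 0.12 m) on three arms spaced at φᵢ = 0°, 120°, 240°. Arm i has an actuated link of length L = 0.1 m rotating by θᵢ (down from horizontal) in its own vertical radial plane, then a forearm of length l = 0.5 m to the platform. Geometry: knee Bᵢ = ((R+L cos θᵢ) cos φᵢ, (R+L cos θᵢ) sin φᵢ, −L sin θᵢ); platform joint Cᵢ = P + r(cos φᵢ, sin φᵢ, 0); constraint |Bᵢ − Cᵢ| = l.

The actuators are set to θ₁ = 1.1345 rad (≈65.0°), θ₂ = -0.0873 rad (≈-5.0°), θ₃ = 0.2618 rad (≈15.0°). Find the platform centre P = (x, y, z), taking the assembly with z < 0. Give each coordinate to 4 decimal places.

φ1=0.0°: virtual centre (0.1123, 0.0000, -0.0906), radius l
φ2=120.0°: virtual centre (-0.0848, 0.1469, 0.0087), radius l
φ3=240.0°: virtual centre (-0.0833, -0.1443, -0.0259), radius l
eliminate P² terms by subtracting sphere 1 from 2 and 3
[-0.3941 0.2938 0.1987]·P = 0.0080;  [-0.3911 -0.2885 0.1295]·P = 0.0076
det = 0.2286;  x = -0.0199+0.4172z,  y = 0.0006+-0.1167z
quadratic in z: (1.1877)z²+(0.0708)z+(-0.2243)=0, √Δ=1.0347 → z ∈ {-0.4654, 0.4058}; z = -0.4654 (taking z<0)
x = -0.2141, y = 0.0549

(-0.2141, 0.0549, -0.4654)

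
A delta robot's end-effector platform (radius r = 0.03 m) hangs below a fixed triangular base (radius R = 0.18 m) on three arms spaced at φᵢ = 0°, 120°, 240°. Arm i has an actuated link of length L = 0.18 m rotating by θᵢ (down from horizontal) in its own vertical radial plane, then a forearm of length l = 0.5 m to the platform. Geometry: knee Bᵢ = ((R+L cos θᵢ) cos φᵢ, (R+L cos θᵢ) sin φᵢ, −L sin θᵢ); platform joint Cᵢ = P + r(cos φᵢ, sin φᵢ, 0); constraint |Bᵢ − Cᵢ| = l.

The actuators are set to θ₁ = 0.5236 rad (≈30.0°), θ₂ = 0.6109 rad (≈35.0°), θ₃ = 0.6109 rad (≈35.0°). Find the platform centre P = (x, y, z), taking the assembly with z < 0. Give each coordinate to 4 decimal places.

(0.0173, 0.0000, -0.4983)

S1 = (0.3059·cos0.0°, 0.3059·sin0.0°, -0.0900) = (0.3059, 0.0000, -0.0900)
S2 = (0.2974·cos120.0°, 0.2974·sin120.0°, -0.1032) = (-0.1487, 0.2576, -0.1032)
arm 3 at φ=240.0°: (R−r)+L cos θ3 = 0.2974;  S3 = (-0.1487, -0.2576, -0.1032)
eliminate P² terms by subtracting sphere 1 from 2 and 3
[-0.9092 0.5152 -0.0265]·P = -0.0025;  [-0.9092 -0.5152 -0.0265]·P = -0.0025
det = 0.9368;  x = 0.0028+-0.0291z,  y = 0.0000+0.0000z
into |P−S₁|² = l²: 1.0008z² + 0.1977z + -0.1500 = 0;  Δ = 0.6397;  z = -0.4983 or 0.3008 → z<0 root = -0.4983
x = 0.0173, y = 0.0000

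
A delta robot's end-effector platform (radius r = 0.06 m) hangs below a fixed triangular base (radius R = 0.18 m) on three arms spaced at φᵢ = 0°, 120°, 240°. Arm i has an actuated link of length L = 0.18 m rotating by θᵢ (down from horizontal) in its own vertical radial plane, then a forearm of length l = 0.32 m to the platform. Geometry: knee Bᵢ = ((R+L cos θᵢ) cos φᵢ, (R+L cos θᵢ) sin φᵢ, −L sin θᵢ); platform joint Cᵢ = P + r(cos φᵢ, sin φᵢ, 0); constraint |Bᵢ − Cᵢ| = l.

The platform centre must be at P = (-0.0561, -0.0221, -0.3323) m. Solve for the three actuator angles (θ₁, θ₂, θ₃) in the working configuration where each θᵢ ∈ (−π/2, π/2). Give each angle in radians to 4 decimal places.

θ₁ = 1.0474, θ₂ = 0.7855, θ₃ = 0.6108

rotate P by −φ1: (-0.0561, -0.0221, -0.3323)
  A=0.1761, B=-0.3323, C=(l²−L²−A²−y'²−z²)/(2L)=-0.1998
  √(A²+B²)=0.3761;  θ1 = -1.0835+2.1309 ≈ 1.0474
φ2=120.0° → target in arm frame (0.0089, 0.0596)
  e−x'=0.1111;  (l²−L²−(e−x')²−y'²−z²)/2L = -0.1564
  γ=atan2(-0.3323,0.1111)=-1.2482;  ψ=arccos(-0.4465)=2.0337;  θ2=γ+ψ≈0.7855
φ3=240.0° → target in arm frame (0.0472, -0.0375)
  e−x'=0.0728;  (l²−L²−(e−x')²−y'²−z²)/2L = -0.1309
  γ=atan2(-0.3323,0.0728)=-1.3551;  ψ=arccos(-0.3849)=1.9659;  θ3=γ+ψ≈0.6108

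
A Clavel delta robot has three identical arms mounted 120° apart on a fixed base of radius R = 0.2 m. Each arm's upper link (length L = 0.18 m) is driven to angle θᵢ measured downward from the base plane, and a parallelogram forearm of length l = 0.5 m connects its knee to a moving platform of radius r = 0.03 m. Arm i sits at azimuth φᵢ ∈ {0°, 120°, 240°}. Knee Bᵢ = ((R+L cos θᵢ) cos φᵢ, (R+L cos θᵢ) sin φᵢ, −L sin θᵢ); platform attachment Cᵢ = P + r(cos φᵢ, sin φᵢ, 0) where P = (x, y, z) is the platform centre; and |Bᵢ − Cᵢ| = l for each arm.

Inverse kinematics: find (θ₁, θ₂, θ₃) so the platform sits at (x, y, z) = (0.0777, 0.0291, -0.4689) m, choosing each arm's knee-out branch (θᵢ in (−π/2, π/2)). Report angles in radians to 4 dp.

rotate P by −φ1: (0.0777, 0.0291, -0.4689)
  A=0.0923, B=-0.4689, C=(l²−L²−A²−y'²−z²)/(2L)=-0.0323
  √(A²+B²)=0.4779;  θ1 = -1.3764+1.6385 ≈ 0.2620
rotate P by −φ2: (-0.0136, -0.0818, -0.4689)
  e−x'=0.1836;  (l²−L²−(e−x')²−y'²−z²)/2L = -0.1186
  θ2 = atan2(B,A) + arccos(C/0.5036) = 0.6110
arm 3 (φ=240.0°): x'=-0.0641, y'=0.0527
  A cos θ + B sin θ = C:  0.2341·cos θ + -0.4689·sin θ = -0.1662
  γ=atan2(-0.4689,0.2341)=-1.1078;  ψ=arccos(-0.3171)=1.8935;  θ3=γ+ψ≈0.7857

θ₁ = 0.2620, θ₂ = 0.6110, θ₃ = 0.7857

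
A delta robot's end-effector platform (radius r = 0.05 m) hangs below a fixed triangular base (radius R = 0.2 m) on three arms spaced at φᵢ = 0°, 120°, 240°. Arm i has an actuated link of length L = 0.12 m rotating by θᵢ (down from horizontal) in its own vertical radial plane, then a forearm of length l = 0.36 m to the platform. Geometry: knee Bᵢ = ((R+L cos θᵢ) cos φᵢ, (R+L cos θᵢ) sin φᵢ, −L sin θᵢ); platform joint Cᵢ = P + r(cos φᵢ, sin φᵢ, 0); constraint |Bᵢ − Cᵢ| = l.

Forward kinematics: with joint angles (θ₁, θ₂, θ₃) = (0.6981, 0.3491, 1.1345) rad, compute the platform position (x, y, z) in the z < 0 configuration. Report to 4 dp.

φ1=0.0°: virtual centre (0.2419, 0.0000, -0.0771), radius l
S2 = (0.2628·cos120.0°, 0.2628·sin120.0°, -0.0410) = (-0.1314, 0.2276, -0.0410)
φ3=240.0°: virtual centre (-0.1004, -0.1738, -0.1088), radius l
subtract pairs → two planes through P
linear system: -0.7466x+0.4551y = 0.0063−0.0722z; -0.6846x+-0.3476y = -0.0124−-0.0633z
Cramer: x(z) = 0.0060-0.0065z;  y(z) = 0.0237-0.1692z
quadratic in z: (1.0287)z²+(0.1493)z+(-0.0675)=0, √Δ=0.5476 → z ∈ {-0.3387, 0.1936}; z = -0.3387 (taking z<0)
x = 0.0082, y = 0.0810

(0.0082, 0.0810, -0.3387)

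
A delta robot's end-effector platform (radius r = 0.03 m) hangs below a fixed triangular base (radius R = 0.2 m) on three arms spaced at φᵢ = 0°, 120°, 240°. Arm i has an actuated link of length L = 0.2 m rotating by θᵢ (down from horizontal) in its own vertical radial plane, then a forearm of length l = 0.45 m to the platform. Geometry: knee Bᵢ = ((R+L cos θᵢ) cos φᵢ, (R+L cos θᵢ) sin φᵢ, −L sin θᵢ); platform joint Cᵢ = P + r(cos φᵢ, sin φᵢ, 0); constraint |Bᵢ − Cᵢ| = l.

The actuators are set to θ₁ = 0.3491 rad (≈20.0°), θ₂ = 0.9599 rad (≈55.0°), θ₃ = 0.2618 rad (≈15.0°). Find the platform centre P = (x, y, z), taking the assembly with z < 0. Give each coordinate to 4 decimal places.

(0.0463, -0.1022, -0.3765)

S1 = (0.3579·cos0.0°, 0.3579·sin0.0°, -0.0684) = (0.3579, 0.0000, -0.0684)
S2 = (0.2847·cos120.0°, 0.2847·sin120.0°, -0.1638) = (-0.1424, 0.2466, -0.1638)
φ3=240.0°: virtual centre (-0.1816, -0.3145, -0.0518), radius l
|S₂|²−|S₁|² = -0.0249;  |S₃|²−|S₁|² = 0.0018
linear system: -1.0006x+0.4932y = -0.0249−-0.1908z; -1.0791x+-0.6291y = 0.0018−0.0333z
Cramer: x(z) = 0.0127-0.0892z;  y(z) = -0.0247+0.2060z
into |P−S₁|² = l²: 1.0504z² + 0.1883z + -0.0780 = 0;  Δ = 0.3633;  z = -0.3765 or 0.1973 → z<0 root = -0.3765
x = 0.0463, y = -0.1022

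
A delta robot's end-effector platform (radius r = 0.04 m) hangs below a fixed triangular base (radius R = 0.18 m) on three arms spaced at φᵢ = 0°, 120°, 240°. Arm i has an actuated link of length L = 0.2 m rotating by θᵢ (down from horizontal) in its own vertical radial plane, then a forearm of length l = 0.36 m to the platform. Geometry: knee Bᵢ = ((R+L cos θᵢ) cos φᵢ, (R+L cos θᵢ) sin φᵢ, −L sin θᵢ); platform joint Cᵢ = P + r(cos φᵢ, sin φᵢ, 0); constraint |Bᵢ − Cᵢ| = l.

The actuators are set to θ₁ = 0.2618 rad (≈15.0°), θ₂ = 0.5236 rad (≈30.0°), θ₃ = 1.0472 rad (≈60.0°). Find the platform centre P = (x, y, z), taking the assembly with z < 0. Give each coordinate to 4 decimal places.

(0.0740, 0.0715, -0.2912)

centre 1 = (0.3332·cos0.0°, 0.3332·sin0.0°, -0.0518) = (0.3332, 0.0000, -0.0518)
centre 2 = (0.3132·cos120.0°, 0.3132·sin120.0°, -0.1000) = (-0.1566, 0.2712, -0.1000)
centre 3 = (0.2400·cos240.0°, 0.2400·sin240.0°, -0.1732) = (-0.1200, -0.2078, -0.1732)
subtract pairs → two planes through P
linear system: -0.9796x+0.5425y = -0.0056−-0.0965z; -0.9064x+-0.4157y = -0.0261−-0.2429z
Cramer: x(z) = 0.0183-0.1912z;  y(z) = 0.0228-0.1674z
into |P−centre ₁|² = l²: 1.0646z² + 0.2163z + -0.0273 = 0;  Δ = 0.1629;  z = -0.2912 or 0.0880 → z<0 root = -0.2912
x = 0.0740, y = 0.0715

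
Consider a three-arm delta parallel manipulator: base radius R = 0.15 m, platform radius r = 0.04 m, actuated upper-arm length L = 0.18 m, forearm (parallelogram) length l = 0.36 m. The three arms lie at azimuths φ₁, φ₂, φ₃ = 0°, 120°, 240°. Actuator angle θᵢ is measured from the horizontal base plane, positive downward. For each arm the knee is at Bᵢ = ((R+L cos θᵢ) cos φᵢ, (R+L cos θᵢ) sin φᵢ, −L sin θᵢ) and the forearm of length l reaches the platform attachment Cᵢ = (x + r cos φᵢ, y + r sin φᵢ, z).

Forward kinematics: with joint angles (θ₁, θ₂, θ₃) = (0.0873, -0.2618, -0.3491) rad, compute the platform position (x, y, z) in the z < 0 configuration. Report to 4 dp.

(-0.0281, -0.0048, -0.1855)

φ1=0.0°: virtual centre (0.2893, 0.0000, -0.0157), radius l
arm 2 at φ=120.0°: ρ2 = 0.2839;  O2 = (-0.1419, 0.2458, 0.0466)
φ3=240.0°: virtual centre (-0.1396, -0.2417, 0.0616), radius l
subtract pairs → two planes through P
[-0.8625 0.4917 0.1246]·P = -0.0012;  [-0.8578 -0.4835 0.1545]·P = -0.0022
det = 0.8387;  x = 0.0020+0.1624z,  y = 0.0011+0.0315z
quadratic in z: (1.0274)z²+(-0.0619)z+(-0.0468)=0, √Δ=0.4429 → z ∈ {-0.1855, 0.2457}; z = -0.1855 (taking z<0)
x = -0.0281, y = -0.0048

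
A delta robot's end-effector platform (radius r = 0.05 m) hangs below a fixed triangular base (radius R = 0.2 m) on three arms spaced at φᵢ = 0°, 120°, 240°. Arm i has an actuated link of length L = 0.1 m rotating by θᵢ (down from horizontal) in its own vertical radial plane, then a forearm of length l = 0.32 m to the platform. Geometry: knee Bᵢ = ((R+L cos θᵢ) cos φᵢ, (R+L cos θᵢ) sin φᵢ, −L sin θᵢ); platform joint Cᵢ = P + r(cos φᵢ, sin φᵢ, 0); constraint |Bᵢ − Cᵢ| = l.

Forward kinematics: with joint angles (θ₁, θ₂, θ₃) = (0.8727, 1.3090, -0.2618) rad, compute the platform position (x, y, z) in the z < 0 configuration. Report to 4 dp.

arm 1 at φ=0.0°: e+L cos θ1 = 0.2143;  centre 1 = (0.2143, 0.0000, -0.0766)
φ2=120.0°: virtual centre (-0.0879, 0.1523, -0.0966), radius l
φ3=240.0°: virtual centre (-0.1233, -0.2136, 0.0259), radius l
|centre ₂|²−|centre ₁|² = -0.0115;  |centre ₃|²−|centre ₁|² = 0.0097
[-0.6044 0.3046 -0.0400]·P = -0.0115;  [-0.6751 -0.4271 0.2050]·P = 0.0097
Cramer: x(z) = 0.0042+0.0978z;  y(z) = -0.0294+0.3253z
quadratic in z: (1.1154)z²+(0.0930)z+(-0.0516)=0, √Δ=0.4885 → z ∈ {-0.2607, 0.1773}; z = -0.2607 (taking z<0)
x = -0.0213, y = -0.1142

(-0.0213, -0.1142, -0.2607)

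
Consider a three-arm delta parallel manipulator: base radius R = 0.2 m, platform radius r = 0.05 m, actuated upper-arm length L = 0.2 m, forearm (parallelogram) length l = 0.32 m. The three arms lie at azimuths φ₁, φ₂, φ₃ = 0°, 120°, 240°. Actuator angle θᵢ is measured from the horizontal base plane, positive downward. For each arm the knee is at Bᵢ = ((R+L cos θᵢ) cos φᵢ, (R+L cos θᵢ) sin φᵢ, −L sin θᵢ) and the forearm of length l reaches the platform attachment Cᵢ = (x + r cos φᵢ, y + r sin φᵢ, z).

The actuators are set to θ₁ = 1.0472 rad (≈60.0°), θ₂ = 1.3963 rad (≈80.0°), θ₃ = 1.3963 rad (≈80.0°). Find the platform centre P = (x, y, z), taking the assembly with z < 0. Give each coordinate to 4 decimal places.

arm 1 at φ=0.0°: (R−r)+L cos θ1 = 0.2500;  O1 = (0.2500, 0.0000, -0.1732)
arm 2 at φ=120.0°: (R−r)+L cos θ2 = 0.1847;  O2 = (-0.0924, 0.1600, -0.1970)
φ3=240.0°: virtual centre (-0.0924, -0.1600, -0.1970), radius l
subtract pairs → two planes through P
[-0.6847 0.3199 -0.0475]·P = -0.0196;  [-0.6847 -0.3199 -0.0475]·P = -0.0196
Cramer: x(z) = 0.0286-0.0694z;  y(z) = 0.0000+0.0000z
quadratic in z: (1.0048)z²+(0.3771)z+(-0.0234)=0, √Δ=0.4860 → z ∈ {-0.4295, 0.0542}; z = -0.4295 (taking z<0)
x = 0.0584, y = 0.0000

(0.0584, 0.0000, -0.4295)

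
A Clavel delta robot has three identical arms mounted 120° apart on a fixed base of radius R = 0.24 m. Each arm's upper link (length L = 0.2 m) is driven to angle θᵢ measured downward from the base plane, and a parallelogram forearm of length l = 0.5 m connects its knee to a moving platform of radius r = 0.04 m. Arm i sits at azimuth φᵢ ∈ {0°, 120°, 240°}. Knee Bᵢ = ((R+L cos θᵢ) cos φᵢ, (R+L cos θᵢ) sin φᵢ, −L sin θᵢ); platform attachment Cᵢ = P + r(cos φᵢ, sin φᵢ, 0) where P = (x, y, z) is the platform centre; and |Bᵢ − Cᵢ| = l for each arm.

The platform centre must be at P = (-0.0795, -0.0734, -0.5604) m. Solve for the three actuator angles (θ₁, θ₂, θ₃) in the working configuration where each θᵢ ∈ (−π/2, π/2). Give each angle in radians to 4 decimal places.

θ₁ = 1.3088, θ₂ = 1.1342, θ₃ = 0.6980

rotate P by −φ1: (-0.0795, -0.0734, -0.5604)
  e−x'=0.2795;  (l²−L²−(e−x')²−y'²−z²)/2L = -0.4689
  θ1 = atan2(B,A) + arccos(C/0.6262) = 1.3088
rotate P by −φ2: (-0.0238, 0.1055, -0.5604)
  A cos θ + B sin θ = C:  0.2238·cos θ + -0.5604·sin θ = -0.4132
  θ2 = atan2(B,A) + arccos(C/0.6034) = 1.1342
arm 3 (φ=240.0°): x'=0.1033, y'=-0.0321
  A cos θ + B sin θ = C:  0.0967·cos θ + -0.5604·sin θ = -0.2861
  θ3 = atan2(B,A) + arccos(C/0.5687) = 0.6980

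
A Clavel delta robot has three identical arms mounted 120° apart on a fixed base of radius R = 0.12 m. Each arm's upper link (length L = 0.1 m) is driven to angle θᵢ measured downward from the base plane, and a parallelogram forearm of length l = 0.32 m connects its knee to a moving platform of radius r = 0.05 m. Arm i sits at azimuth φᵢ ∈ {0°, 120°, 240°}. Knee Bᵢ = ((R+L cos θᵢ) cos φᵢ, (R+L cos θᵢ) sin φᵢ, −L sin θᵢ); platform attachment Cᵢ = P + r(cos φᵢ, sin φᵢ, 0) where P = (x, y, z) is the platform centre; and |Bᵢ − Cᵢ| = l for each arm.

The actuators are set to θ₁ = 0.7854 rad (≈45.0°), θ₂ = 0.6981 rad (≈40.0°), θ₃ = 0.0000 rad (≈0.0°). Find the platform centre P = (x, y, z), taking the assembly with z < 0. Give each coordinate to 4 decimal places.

arm 1 at φ=0.0°: ρ1 = 0.1407;  centre 1 = (0.1407, 0.0000, -0.0707)
arm 2 at φ=120.0°: ρ2 = 0.1466;  centre 2 = (-0.0733, 0.1270, -0.0643)
φ3=240.0°: virtual centre (-0.0850, -0.1472, 0.0000), radius l
subtract pairs → two planes through P
plane₁₂: -0.4280x+0.2539y+0.0129z = 0.0008
Cramer: x(z) = -0.0053+0.1650z;  y(z) = -0.0057+0.2274z
sphere 1 gives Az²+Bz+C=0 with A=1.0789, B=0.0906, C=-0.0760;  B²−4AC=0.3364;  roots -0.3108, 0.2268;  negative root z = -0.3108
x = -0.0566, y = -0.0764

(-0.0566, -0.0764, -0.3108)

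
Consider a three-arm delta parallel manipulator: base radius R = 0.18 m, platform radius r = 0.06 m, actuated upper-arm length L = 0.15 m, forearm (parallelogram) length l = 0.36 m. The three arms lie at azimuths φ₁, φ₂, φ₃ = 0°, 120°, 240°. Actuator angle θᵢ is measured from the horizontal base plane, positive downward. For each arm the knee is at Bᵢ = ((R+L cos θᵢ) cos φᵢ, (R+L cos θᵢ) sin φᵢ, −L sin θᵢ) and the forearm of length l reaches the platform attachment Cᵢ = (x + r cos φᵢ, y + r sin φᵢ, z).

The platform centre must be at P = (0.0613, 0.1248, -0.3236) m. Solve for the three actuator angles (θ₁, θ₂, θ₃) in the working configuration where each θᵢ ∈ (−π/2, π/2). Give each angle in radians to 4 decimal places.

θ₁ = 0.3489, θ₂ = 0.2616, θ₃ = 1.2214

rotate P by −φ1: (0.0613, 0.1248, -0.3236)
  A=0.0587, B=-0.3236, C=(l²−L²−A²−y'²−z²)/(2L)=-0.0555
  γ=atan2(-0.3236,0.0587)=-1.3914;  ψ=arccos(-0.1686)=1.7402;  θ1=γ+ψ≈0.3489
arm 2 (φ=120.0°): x'=0.0774, y'=-0.1155
  A cos θ + B sin θ = C:  0.0426·cos θ + -0.3236·sin θ = -0.0426
  θ2 = atan2(B,A) + arccos(C/0.3264) = 0.2616
rotate P by −φ3: (-0.1387, -0.0093, -0.3236)
  A=0.2587, B=-0.3236, C=(l²−L²−A²−y'²−z²)/(2L)=-0.2155
  θ3 = atan2(B,A) + arccos(C/0.4143) = 1.2214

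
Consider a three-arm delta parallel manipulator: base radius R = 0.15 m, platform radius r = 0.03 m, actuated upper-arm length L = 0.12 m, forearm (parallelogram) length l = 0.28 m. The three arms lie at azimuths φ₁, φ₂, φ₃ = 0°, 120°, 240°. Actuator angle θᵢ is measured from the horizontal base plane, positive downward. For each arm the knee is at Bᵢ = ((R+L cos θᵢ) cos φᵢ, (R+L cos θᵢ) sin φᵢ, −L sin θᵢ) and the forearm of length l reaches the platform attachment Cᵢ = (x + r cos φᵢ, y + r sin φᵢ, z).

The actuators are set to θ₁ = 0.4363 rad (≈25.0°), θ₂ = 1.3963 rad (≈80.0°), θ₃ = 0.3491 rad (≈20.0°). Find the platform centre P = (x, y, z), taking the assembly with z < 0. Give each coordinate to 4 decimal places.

(0.0495, -0.0988, -0.2418)

φ1=0.0°: virtual centre (0.2288, 0.0000, -0.0507), radius l
arm 2 at φ=120.0°: e+L cos θ2 = 0.1408;  centre 2 = (-0.0704, 0.1220, -0.1182)
φ3=240.0°: virtual centre (-0.1164, -0.2016, -0.0410), radius l
|centre ₂|²−|centre ₁|² = -0.0211;  |centre ₃|²−|centre ₁|² = 0.0010
[-0.5984 0.2439 -0.1349]·P = -0.0211;  [-0.6903 -0.4032 0.0193]·P = 0.0010
Cramer: x(z) = 0.0202-0.1213z;  y(z) = -0.0370+0.2556z
sphere 1 gives Az²+Bz+C=0 with A=1.0801, B=0.1331, C=-0.0310;  B²−4AC=0.1515;  roots -0.2418, 0.1186;  negative root z = -0.2418
x = 0.0495, y = -0.0988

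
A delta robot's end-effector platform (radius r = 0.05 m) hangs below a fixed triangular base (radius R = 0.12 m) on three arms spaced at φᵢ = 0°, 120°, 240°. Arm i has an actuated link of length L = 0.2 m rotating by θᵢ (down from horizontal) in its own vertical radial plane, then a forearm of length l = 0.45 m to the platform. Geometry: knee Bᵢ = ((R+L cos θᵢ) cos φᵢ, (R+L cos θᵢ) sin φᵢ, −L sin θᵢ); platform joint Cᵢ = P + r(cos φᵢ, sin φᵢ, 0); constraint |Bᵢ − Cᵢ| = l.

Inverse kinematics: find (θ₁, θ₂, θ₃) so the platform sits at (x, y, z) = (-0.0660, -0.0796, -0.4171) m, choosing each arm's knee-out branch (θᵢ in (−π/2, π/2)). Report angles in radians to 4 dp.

θ₁ = 0.5236, θ₂ = 0.4363, θ₃ = 0.0001

arm 1 (φ=0.0°): x'=-0.0660, y'=-0.0796
  e−x'=0.1360;  (l²−L²−(e−x')²−y'²−z²)/2L = -0.0908
  √(A²+B²)=0.4387;  θ1 = -1.2556+1.7792 ≈ 0.5236
arm 2 (φ=120.0°): x'=-0.0359, y'=0.0970
  A=0.1059, B=-0.4171, C=(l²−L²−A²−y'²−z²)/(2L)=-0.0802
  θ2 = atan2(B,A) + arccos(C/0.4303) = 0.4363
φ3=240.0° → target in arm frame (0.1019, -0.0174)
  A cos θ + B sin θ = C:  -0.0319·cos θ + -0.4171·sin θ = -0.0320
  √(A²+B²)=0.4183;  θ3 = -1.6472+1.6473 ≈ 0.0001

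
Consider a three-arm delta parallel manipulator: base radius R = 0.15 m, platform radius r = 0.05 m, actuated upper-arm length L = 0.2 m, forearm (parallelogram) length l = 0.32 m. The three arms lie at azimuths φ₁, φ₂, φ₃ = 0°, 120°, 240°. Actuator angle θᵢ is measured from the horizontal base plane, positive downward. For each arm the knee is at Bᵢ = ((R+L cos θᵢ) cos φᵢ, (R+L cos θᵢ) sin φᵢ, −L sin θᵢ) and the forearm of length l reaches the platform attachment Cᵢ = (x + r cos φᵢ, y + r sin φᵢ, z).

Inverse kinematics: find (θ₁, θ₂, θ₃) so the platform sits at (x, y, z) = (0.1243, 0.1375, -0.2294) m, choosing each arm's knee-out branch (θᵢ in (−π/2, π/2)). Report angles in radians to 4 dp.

rotate P by −φ1: (0.1243, 0.1375, -0.2294)
  A cos θ + B sin θ = C:  -0.0243·cos θ + -0.2294·sin θ = -0.0243
  θ1 = atan2(B,A) + arccos(C/0.2307) = 0.0000
rotate P by −φ2: (0.0569, -0.1764, -0.2294)
  e−x'=0.0431;  (l²−L²−(e−x')²−y'²−z²)/2L = -0.0580
  θ2 = atan2(B,A) + arccos(C/0.2334) = 0.4367
rotate P by −φ3: (-0.1812, 0.0389, -0.2294)
  A=0.2812, B=-0.2294, C=(l²−L²−A²−y'²−z²)/(2L)=-0.1771
  √(A²+B²)=0.3629;  θ3 = -0.6842+2.0805 ≈ 1.3962

θ₁ = 0.0000, θ₂ = 0.4367, θ₃ = 1.3962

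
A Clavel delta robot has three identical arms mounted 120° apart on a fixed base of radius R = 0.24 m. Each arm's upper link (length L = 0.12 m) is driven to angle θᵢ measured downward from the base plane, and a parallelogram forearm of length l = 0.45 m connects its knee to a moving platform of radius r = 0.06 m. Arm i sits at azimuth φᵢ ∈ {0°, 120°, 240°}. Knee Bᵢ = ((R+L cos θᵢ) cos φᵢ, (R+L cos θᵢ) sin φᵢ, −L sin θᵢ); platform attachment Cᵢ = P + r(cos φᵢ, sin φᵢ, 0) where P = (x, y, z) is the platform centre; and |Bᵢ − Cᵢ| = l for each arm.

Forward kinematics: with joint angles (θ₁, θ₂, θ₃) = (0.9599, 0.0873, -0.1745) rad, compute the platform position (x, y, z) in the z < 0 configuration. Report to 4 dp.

O1 = (0.2488·cos0.0°, 0.2488·sin0.0°, -0.0983) = (0.2488, 0.0000, -0.0983)
arm 2 at φ=120.0°: ρ2 = 0.2995;  O2 = (-0.1498, 0.2594, -0.0105)
arm 3 at φ=240.0°: ρ3 = 0.2982;  O3 = (-0.1491, -0.2582, 0.0208)
subtract pairs → two planes through P
plane₁₂: -0.7972x+0.5188y+0.1757z = 0.0183
Cramer: x(z) = -0.0226+0.2599z;  y(z) = 0.0004+0.0608z
sphere 1 gives Az²+Bz+C=0 with A=1.0713, B=0.0555, C=-0.1192;  B²−4AC=0.5137;  roots -0.3604, 0.3086;  negative root z = -0.3604
x = -0.1163, y = -0.0215

(-0.1163, -0.0215, -0.3604)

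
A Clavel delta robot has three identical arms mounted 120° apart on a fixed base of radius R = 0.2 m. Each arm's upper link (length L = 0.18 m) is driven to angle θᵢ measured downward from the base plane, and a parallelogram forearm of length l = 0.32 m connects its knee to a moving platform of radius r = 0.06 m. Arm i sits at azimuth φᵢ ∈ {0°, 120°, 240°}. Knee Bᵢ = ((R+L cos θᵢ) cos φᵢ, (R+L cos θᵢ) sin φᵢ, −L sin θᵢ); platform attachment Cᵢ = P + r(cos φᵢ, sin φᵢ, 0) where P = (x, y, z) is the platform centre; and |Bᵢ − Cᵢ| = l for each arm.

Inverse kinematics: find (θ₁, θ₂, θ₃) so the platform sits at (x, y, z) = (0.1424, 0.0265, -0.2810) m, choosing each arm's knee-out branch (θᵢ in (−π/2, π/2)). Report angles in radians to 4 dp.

θ₁ = 0.0872, θ₂ = 1.1346, θ₃ = 1.3091

φ1=0.0° → target in arm frame (0.1424, 0.0265)
  A=-0.0024, B=-0.2810, C=(l²−L²−A²−y'²−z²)/(2L)=-0.0269
  √(A²+B²)=0.2810;  θ1 = -1.5793+1.6665 ≈ 0.0872
arm 2 (φ=120.0°): x'=-0.0483, y'=-0.1366
  A cos θ + B sin θ = C:  0.1883·cos θ + -0.2810·sin θ = -0.1751
  θ2 = atan2(B,A) + arccos(C/0.3382) = 1.1346
φ3=240.0° → target in arm frame (-0.0941, 0.1101)
  A=0.2341, B=-0.2810, C=(l²−L²−A²−y'²−z²)/(2L)=-0.2108
  γ=atan2(-0.2810,0.2341)=-0.8761;  ψ=arccos(-0.5764)=2.1852;  θ3=γ+ψ≈1.3091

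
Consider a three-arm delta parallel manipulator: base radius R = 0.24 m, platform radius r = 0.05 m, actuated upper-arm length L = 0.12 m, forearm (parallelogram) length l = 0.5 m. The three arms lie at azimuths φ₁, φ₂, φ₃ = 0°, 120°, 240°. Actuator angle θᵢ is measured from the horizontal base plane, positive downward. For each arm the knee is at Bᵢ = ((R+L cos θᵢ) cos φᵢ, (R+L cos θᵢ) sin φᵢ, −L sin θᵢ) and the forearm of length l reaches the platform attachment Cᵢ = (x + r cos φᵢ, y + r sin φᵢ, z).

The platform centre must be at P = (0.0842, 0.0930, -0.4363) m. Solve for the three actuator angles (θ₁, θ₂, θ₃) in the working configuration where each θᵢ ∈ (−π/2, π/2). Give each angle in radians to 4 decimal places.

arm 1 (φ=0.0°): x'=0.0842, y'=0.0930
  A cos θ + B sin θ = C:  0.1058·cos θ + -0.4363·sin θ = 0.1058
  γ=atan2(-0.4363,0.1058)=-1.3329;  ψ=arccos(0.2357)=1.3328;  θ1=γ+ψ≈-0.0001
arm 2 (φ=120.0°): x'=0.0384, y'=-0.1194
  A cos θ + B sin θ = C:  0.1516·cos θ + -0.4363·sin θ = 0.0334
  θ2 = atan2(B,A) + arccos(C/0.4619) = 0.2620
arm 3 (φ=240.0°): x'=-0.1226, y'=0.0264
  A=0.3126, B=-0.4363, C=(l²−L²−A²−y'²−z²)/(2L)=-0.2217
  γ=atan2(-0.4363,0.3126)=-0.9490;  ψ=arccos(-0.4130)=1.9965;  θ3=γ+ψ≈1.0475

θ₁ = -0.0001, θ₂ = 0.2620, θ₃ = 1.0475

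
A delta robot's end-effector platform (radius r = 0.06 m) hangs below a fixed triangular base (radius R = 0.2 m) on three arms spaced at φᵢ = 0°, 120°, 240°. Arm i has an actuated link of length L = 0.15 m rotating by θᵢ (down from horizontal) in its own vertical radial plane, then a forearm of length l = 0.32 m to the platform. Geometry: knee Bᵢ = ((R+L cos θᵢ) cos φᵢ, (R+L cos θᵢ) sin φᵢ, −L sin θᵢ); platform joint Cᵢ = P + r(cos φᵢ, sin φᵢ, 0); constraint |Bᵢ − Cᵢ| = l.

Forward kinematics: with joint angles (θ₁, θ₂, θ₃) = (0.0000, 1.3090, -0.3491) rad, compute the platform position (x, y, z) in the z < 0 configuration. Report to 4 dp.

S1 = (0.2900·cos0.0°, 0.2900·sin0.0°, 0.0000) = (0.2900, 0.0000, 0.0000)
S2 = (0.1788·cos120.0°, 0.1788·sin120.0°, -0.1449) = (-0.0894, 0.1549, -0.1449)
S3 = (0.2810·cos240.0°, 0.2810·sin240.0°, 0.0513) = (-0.1405, -0.2433, 0.0513)
subtract pairs → two planes through P
[-0.7588 0.3097 -0.2898]·P = -0.0311;  [-0.8610 -0.4866 0.1026]·P = -0.0025
det = 0.6359;  x = 0.0251+-0.1718z,  y = -0.0391+0.5148z
into |P−S₁|² = l²: 1.2945z² + 0.0507z + -0.0307 = 0;  Δ = 0.1614;  z = -0.1748 or 0.1356 → z<0 root = -0.1748
x = 0.0551, y = -0.1291

(0.0551, -0.1291, -0.1748)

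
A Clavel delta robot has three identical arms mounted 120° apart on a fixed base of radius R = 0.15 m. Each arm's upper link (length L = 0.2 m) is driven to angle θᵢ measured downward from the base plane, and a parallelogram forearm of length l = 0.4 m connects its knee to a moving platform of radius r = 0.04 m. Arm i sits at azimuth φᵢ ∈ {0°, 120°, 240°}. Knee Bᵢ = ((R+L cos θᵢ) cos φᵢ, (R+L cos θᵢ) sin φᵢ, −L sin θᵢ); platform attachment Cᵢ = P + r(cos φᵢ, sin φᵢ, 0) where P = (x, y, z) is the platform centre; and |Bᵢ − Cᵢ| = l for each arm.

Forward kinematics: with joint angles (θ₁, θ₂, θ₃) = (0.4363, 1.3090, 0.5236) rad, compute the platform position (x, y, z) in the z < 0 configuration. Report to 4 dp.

(0.1003, -0.1480, -0.4033)

S1 = (0.2913·cos0.0°, 0.2913·sin0.0°, -0.0845) = (0.2913, 0.0000, -0.0845)
arm 2 at φ=120.0°: ρ2 = 0.1618;  S2 = (-0.0809, 0.1401, -0.1932)
arm 3 at φ=240.0°: ρ3 = 0.2832;  S3 = (-0.1416, -0.2453, -0.1000)
subtract pairs → two planes through P
plane₁₂: -0.7443x+0.2802y+-0.2173z = -0.0285
Cramer: x(z) = 0.0238-0.1897z;  y(z) = -0.0384+0.2717z
quadratic in z: (1.1098)z²+(0.2496)z+(-0.0799)=0, √Δ=0.6456 → z ∈ {-0.4033, 0.1784}; z = -0.4033 (taking z<0)
x = 0.1003, y = -0.1480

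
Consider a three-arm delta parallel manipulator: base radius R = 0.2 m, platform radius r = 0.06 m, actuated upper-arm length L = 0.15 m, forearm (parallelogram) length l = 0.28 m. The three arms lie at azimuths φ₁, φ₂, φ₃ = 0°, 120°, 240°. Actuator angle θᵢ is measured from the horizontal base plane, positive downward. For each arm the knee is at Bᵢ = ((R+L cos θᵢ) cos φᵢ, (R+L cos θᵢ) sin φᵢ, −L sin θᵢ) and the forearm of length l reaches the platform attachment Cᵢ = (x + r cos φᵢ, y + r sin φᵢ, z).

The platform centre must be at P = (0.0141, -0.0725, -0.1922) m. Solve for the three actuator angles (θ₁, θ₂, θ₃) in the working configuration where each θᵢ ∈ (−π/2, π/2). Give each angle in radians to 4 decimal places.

θ₁ = 0.6111, θ₂ = 1.1344, θ₃ = 0.2615

φ1=0.0° → target in arm frame (0.0141, -0.0725)
  A cos θ + B sin θ = C:  0.1259·cos θ + -0.1922·sin θ = -0.0072
  √(A²+B²)=0.2298;  θ1 = -0.9909+1.6020 ≈ 0.6111
arm 2 (φ=120.0°): x'=-0.0698, y'=0.0240
  e−x'=0.2098;  (l²−L²−(e−x')²−y'²−z²)/2L = -0.0855
  θ2 = atan2(B,A) + arccos(C/0.2846) = 1.1344
φ3=240.0° → target in arm frame (0.0557, 0.0485)
  A=0.0843, B=-0.1922, C=(l²−L²−A²−y'²−z²)/(2L)=0.0317
  γ=atan2(-0.1922,0.0843)=-1.1576;  ψ=arccos(0.1511)=1.4192;  θ3=γ+ψ≈0.2615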